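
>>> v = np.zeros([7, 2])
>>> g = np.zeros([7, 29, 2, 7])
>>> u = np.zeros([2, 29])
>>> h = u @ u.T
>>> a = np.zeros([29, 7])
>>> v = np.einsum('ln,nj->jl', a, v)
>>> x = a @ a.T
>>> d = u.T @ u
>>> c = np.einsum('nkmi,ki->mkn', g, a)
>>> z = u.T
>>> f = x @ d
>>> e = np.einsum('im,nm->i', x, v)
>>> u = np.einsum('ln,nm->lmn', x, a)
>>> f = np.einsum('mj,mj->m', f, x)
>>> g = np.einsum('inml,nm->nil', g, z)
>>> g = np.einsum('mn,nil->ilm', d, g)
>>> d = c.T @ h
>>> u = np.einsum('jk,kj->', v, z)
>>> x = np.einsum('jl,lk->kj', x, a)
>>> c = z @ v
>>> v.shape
(2, 29)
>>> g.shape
(7, 7, 29)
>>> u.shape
()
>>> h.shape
(2, 2)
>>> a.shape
(29, 7)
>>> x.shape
(7, 29)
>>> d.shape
(7, 29, 2)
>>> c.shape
(29, 29)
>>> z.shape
(29, 2)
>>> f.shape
(29,)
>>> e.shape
(29,)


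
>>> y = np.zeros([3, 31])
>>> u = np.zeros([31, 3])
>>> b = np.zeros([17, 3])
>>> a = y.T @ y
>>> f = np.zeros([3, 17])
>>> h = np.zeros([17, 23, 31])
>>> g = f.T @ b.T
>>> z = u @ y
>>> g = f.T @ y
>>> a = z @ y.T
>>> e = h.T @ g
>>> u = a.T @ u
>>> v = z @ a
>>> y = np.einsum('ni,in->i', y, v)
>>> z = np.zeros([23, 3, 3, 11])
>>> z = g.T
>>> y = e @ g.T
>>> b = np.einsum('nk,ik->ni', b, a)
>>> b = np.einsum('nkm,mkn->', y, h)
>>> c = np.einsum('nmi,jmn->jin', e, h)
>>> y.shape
(31, 23, 17)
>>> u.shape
(3, 3)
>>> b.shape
()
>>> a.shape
(31, 3)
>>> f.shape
(3, 17)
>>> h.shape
(17, 23, 31)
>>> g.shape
(17, 31)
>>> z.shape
(31, 17)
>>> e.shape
(31, 23, 31)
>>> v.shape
(31, 3)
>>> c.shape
(17, 31, 31)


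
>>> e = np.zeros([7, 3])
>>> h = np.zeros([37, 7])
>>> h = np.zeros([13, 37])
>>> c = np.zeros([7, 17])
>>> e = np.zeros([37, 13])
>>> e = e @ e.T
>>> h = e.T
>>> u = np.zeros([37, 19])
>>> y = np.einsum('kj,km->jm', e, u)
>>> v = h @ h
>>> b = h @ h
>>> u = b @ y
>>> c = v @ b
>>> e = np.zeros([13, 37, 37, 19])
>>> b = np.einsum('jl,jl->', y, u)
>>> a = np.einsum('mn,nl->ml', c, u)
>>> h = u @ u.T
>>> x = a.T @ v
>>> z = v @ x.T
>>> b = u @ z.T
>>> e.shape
(13, 37, 37, 19)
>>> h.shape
(37, 37)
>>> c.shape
(37, 37)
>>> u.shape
(37, 19)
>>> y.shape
(37, 19)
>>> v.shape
(37, 37)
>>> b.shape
(37, 37)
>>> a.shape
(37, 19)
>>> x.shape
(19, 37)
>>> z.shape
(37, 19)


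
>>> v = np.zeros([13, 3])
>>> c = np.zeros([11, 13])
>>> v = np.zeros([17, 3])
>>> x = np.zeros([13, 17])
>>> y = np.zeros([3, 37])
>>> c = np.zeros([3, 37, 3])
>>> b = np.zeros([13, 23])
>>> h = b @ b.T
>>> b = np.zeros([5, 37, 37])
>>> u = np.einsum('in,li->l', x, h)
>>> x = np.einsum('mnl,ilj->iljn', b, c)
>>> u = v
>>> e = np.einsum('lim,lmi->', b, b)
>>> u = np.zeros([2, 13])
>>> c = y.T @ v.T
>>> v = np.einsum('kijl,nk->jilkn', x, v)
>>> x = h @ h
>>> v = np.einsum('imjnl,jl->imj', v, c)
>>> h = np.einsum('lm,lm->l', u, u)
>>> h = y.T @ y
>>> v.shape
(3, 37, 37)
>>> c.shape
(37, 17)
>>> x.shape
(13, 13)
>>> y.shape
(3, 37)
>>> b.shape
(5, 37, 37)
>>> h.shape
(37, 37)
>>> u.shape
(2, 13)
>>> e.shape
()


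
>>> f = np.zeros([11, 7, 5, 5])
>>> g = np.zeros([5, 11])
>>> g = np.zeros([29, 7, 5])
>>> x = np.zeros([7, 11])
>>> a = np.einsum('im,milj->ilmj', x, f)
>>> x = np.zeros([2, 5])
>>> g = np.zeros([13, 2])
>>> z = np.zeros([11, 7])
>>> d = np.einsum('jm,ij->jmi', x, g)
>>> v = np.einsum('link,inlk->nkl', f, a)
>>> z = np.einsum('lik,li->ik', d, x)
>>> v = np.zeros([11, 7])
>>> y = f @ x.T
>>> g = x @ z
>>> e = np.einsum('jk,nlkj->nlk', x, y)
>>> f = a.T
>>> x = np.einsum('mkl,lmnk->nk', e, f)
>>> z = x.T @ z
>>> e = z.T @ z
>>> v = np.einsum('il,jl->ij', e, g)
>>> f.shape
(5, 11, 5, 7)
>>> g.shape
(2, 13)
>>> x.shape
(5, 7)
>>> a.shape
(7, 5, 11, 5)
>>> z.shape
(7, 13)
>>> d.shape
(2, 5, 13)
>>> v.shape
(13, 2)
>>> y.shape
(11, 7, 5, 2)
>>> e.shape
(13, 13)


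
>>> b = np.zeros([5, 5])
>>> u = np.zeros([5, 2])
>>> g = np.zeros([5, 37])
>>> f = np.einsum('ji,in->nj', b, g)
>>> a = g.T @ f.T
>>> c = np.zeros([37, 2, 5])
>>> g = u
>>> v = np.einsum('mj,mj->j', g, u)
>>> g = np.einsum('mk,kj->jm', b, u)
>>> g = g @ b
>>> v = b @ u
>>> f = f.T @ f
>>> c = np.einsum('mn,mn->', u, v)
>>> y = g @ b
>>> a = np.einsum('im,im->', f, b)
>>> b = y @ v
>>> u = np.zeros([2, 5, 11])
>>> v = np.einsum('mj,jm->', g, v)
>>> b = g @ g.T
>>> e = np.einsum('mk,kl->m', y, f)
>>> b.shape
(2, 2)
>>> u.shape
(2, 5, 11)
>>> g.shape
(2, 5)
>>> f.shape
(5, 5)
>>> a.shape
()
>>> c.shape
()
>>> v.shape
()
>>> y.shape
(2, 5)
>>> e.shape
(2,)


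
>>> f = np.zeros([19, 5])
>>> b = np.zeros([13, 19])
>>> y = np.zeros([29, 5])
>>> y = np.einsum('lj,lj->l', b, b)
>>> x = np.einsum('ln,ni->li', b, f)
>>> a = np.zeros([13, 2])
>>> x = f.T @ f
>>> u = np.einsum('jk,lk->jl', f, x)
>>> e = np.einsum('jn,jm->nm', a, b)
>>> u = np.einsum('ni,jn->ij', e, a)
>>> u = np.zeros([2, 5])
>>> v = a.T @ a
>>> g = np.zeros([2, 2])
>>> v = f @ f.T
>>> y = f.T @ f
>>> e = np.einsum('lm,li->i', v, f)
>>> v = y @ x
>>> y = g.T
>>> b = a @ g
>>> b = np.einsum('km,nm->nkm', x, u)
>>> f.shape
(19, 5)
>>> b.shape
(2, 5, 5)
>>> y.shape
(2, 2)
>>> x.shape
(5, 5)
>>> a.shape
(13, 2)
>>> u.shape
(2, 5)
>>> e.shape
(5,)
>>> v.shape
(5, 5)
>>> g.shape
(2, 2)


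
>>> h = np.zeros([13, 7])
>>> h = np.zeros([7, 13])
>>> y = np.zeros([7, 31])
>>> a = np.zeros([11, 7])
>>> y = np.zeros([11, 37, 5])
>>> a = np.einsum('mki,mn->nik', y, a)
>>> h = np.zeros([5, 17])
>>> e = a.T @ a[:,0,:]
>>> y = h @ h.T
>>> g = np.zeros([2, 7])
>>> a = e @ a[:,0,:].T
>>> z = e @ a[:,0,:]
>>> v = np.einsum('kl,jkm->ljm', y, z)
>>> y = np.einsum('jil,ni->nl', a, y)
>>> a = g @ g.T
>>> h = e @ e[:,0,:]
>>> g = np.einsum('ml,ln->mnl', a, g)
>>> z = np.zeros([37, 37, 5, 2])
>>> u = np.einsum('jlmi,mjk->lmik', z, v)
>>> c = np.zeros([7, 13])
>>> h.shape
(37, 5, 37)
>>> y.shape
(5, 7)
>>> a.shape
(2, 2)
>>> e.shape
(37, 5, 37)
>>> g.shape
(2, 7, 2)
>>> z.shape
(37, 37, 5, 2)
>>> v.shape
(5, 37, 7)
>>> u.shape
(37, 5, 2, 7)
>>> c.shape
(7, 13)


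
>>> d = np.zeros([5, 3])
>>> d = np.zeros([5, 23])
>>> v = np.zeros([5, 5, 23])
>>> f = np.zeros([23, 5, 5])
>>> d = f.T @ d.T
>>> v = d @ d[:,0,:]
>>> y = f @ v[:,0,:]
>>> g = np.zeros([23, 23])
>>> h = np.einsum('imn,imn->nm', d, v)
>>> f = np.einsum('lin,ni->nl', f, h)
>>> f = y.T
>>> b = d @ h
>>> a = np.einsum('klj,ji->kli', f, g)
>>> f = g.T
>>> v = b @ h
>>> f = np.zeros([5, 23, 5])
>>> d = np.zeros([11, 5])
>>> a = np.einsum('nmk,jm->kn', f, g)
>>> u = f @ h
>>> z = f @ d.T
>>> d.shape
(11, 5)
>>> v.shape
(5, 5, 5)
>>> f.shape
(5, 23, 5)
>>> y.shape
(23, 5, 5)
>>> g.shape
(23, 23)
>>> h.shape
(5, 5)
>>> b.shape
(5, 5, 5)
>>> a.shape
(5, 5)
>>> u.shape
(5, 23, 5)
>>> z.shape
(5, 23, 11)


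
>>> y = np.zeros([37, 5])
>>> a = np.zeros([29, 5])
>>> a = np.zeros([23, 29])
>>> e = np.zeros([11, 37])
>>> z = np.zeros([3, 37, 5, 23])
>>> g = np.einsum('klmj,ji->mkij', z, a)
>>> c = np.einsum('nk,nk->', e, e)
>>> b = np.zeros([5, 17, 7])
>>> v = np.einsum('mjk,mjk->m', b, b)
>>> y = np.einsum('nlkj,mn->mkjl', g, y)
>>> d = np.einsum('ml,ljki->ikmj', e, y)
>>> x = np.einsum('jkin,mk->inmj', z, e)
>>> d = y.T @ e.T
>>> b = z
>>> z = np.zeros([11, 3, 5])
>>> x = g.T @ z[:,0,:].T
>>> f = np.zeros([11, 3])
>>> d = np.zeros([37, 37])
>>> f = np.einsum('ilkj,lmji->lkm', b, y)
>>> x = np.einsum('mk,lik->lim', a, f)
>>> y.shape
(37, 29, 23, 3)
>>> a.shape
(23, 29)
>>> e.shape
(11, 37)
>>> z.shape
(11, 3, 5)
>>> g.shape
(5, 3, 29, 23)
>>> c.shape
()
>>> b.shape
(3, 37, 5, 23)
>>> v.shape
(5,)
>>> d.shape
(37, 37)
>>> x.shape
(37, 5, 23)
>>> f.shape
(37, 5, 29)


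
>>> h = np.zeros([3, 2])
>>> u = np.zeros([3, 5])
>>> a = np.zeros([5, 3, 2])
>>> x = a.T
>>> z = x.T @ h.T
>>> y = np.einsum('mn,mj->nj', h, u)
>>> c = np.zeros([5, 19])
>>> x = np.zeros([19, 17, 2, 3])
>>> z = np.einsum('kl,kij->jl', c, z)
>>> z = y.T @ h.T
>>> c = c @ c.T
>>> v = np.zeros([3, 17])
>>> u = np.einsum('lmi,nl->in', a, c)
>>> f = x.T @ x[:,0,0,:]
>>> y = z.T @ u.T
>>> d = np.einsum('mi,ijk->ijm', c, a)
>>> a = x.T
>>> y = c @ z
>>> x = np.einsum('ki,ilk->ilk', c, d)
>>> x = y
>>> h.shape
(3, 2)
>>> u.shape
(2, 5)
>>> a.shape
(3, 2, 17, 19)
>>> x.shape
(5, 3)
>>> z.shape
(5, 3)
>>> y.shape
(5, 3)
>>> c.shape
(5, 5)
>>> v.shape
(3, 17)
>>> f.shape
(3, 2, 17, 3)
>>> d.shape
(5, 3, 5)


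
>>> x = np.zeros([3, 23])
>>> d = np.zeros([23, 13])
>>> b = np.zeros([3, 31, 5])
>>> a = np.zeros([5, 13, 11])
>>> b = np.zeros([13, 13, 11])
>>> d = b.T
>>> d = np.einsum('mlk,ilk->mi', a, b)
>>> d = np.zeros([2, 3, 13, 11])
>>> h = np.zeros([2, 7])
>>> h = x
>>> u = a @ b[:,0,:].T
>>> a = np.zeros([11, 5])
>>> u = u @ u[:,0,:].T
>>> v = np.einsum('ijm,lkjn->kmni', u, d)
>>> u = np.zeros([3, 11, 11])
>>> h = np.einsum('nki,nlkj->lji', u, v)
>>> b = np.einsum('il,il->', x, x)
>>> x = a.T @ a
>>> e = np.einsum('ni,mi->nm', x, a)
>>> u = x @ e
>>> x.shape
(5, 5)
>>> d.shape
(2, 3, 13, 11)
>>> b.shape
()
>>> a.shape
(11, 5)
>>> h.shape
(5, 5, 11)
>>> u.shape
(5, 11)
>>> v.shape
(3, 5, 11, 5)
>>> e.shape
(5, 11)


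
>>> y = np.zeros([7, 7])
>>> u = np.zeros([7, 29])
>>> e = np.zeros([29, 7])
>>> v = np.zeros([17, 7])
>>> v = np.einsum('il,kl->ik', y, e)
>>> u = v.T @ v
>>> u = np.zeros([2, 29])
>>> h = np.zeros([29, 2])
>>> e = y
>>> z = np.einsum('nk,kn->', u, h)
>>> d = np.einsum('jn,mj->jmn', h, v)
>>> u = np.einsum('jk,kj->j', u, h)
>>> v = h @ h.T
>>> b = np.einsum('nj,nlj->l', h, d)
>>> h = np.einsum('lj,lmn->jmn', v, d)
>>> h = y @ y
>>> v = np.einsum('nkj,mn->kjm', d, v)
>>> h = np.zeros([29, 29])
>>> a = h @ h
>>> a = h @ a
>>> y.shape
(7, 7)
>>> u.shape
(2,)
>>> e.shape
(7, 7)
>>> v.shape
(7, 2, 29)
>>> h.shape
(29, 29)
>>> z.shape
()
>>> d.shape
(29, 7, 2)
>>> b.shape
(7,)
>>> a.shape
(29, 29)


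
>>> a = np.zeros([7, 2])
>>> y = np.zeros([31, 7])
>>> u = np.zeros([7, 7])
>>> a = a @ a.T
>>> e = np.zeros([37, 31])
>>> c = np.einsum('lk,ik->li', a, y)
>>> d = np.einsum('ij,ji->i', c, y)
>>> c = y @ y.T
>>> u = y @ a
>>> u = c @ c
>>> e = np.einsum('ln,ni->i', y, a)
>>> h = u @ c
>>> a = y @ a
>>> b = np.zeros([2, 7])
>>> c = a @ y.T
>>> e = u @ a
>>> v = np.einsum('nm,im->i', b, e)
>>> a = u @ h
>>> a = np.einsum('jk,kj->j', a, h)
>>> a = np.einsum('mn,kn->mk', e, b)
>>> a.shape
(31, 2)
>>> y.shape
(31, 7)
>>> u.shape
(31, 31)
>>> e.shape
(31, 7)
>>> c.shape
(31, 31)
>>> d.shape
(7,)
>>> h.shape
(31, 31)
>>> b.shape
(2, 7)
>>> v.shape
(31,)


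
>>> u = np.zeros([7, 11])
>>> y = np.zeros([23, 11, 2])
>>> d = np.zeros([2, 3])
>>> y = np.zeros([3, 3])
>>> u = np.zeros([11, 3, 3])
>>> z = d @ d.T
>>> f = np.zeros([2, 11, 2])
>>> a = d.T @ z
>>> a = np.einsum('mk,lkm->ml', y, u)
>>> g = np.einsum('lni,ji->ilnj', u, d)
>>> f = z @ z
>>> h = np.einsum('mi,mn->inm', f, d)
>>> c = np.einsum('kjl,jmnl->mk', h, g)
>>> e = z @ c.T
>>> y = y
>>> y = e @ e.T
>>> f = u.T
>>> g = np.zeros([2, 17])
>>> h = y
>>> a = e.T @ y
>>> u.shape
(11, 3, 3)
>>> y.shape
(2, 2)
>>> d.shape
(2, 3)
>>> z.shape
(2, 2)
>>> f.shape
(3, 3, 11)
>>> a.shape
(11, 2)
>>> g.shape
(2, 17)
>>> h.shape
(2, 2)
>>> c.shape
(11, 2)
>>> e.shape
(2, 11)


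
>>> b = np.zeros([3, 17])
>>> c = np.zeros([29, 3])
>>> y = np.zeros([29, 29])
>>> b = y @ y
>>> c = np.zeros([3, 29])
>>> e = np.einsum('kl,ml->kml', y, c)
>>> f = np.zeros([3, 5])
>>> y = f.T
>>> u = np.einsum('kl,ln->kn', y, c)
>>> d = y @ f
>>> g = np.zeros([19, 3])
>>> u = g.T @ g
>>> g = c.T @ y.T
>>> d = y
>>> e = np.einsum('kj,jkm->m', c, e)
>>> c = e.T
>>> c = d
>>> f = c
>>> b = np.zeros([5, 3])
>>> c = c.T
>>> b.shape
(5, 3)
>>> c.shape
(3, 5)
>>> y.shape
(5, 3)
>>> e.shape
(29,)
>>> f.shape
(5, 3)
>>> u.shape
(3, 3)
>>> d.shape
(5, 3)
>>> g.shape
(29, 5)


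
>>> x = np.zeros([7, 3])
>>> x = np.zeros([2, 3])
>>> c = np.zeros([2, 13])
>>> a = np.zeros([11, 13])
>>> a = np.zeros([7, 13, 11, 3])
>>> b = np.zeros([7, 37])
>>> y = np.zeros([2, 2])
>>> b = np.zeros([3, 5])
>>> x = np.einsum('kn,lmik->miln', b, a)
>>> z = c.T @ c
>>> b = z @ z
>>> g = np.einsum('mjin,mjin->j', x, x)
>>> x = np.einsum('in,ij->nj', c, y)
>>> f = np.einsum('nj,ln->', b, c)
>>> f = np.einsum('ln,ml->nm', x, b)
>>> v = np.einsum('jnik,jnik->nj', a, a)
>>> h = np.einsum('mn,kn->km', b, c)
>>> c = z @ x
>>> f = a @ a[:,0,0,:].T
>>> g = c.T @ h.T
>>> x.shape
(13, 2)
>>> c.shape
(13, 2)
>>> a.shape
(7, 13, 11, 3)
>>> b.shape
(13, 13)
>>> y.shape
(2, 2)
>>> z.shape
(13, 13)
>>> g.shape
(2, 2)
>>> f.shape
(7, 13, 11, 7)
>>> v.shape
(13, 7)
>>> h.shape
(2, 13)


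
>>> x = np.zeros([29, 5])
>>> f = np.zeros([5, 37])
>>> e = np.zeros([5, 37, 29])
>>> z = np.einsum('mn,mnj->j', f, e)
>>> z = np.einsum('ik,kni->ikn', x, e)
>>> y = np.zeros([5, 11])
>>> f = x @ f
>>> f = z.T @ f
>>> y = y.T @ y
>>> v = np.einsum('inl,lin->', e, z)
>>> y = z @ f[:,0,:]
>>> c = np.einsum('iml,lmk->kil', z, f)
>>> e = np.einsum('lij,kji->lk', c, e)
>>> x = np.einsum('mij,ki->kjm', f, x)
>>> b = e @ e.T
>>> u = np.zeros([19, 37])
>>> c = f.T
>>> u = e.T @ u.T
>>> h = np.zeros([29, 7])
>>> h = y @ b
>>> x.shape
(29, 37, 37)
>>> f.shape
(37, 5, 37)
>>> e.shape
(37, 5)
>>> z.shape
(29, 5, 37)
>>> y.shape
(29, 5, 37)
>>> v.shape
()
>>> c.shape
(37, 5, 37)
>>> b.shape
(37, 37)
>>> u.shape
(5, 19)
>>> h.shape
(29, 5, 37)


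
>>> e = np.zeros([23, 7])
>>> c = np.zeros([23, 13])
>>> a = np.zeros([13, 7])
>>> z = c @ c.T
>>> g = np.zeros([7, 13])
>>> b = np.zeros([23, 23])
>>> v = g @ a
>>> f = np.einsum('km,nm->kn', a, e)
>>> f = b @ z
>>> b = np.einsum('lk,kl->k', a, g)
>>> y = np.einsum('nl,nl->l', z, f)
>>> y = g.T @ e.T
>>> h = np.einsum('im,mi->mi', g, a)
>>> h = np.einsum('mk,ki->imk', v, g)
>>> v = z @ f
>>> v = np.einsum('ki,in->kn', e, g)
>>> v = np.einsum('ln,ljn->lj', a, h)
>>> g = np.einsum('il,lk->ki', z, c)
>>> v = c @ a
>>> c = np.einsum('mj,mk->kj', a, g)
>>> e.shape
(23, 7)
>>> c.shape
(23, 7)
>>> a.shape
(13, 7)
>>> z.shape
(23, 23)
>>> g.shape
(13, 23)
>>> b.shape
(7,)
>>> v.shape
(23, 7)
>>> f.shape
(23, 23)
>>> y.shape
(13, 23)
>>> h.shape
(13, 7, 7)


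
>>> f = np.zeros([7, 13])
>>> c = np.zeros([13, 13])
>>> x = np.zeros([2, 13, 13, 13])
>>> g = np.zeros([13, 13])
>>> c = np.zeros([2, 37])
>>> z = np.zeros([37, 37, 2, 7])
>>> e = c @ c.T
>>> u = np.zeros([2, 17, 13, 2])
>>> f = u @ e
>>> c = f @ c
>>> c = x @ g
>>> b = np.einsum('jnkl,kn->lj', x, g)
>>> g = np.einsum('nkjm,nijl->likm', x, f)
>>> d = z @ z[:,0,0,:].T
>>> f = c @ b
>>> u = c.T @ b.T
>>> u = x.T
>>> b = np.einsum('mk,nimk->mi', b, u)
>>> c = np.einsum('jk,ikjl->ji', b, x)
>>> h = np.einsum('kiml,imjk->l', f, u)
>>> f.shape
(2, 13, 13, 2)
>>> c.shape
(13, 2)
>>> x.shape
(2, 13, 13, 13)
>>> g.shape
(2, 17, 13, 13)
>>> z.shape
(37, 37, 2, 7)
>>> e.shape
(2, 2)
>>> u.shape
(13, 13, 13, 2)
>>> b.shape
(13, 13)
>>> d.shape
(37, 37, 2, 37)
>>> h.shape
(2,)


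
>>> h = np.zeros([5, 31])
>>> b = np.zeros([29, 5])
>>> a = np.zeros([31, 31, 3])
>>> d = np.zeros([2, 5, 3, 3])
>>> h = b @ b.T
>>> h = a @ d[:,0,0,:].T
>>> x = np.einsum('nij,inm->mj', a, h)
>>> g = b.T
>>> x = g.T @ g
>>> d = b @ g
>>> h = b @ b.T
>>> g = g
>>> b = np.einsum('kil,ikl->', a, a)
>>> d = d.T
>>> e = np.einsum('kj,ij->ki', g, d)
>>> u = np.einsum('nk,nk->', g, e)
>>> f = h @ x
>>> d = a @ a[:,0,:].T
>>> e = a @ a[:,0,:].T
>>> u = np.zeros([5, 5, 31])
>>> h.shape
(29, 29)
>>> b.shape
()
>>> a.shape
(31, 31, 3)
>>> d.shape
(31, 31, 31)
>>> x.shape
(29, 29)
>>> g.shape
(5, 29)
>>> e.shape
(31, 31, 31)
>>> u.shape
(5, 5, 31)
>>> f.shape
(29, 29)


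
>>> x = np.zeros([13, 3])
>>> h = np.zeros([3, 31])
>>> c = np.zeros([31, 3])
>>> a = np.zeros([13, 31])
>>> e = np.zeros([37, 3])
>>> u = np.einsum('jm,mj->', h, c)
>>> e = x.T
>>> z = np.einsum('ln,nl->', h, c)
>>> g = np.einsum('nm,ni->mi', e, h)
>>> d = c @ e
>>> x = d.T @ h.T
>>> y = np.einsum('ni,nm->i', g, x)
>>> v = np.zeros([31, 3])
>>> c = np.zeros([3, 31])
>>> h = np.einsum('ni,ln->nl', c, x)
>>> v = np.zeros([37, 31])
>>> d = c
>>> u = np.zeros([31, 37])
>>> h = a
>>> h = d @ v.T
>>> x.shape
(13, 3)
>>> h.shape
(3, 37)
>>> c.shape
(3, 31)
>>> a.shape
(13, 31)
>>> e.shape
(3, 13)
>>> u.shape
(31, 37)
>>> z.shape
()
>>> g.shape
(13, 31)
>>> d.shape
(3, 31)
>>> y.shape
(31,)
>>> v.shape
(37, 31)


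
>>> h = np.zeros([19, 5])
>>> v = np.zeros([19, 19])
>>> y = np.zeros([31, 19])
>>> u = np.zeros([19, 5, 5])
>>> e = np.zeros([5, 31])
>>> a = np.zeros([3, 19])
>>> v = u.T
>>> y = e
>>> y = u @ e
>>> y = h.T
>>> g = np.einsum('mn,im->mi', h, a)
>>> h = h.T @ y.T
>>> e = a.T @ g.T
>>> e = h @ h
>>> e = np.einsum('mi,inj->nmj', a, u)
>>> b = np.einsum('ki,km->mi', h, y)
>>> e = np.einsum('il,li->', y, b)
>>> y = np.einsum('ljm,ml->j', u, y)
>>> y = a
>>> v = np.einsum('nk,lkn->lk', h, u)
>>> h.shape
(5, 5)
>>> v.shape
(19, 5)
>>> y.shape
(3, 19)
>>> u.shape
(19, 5, 5)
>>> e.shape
()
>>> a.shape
(3, 19)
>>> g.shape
(19, 3)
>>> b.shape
(19, 5)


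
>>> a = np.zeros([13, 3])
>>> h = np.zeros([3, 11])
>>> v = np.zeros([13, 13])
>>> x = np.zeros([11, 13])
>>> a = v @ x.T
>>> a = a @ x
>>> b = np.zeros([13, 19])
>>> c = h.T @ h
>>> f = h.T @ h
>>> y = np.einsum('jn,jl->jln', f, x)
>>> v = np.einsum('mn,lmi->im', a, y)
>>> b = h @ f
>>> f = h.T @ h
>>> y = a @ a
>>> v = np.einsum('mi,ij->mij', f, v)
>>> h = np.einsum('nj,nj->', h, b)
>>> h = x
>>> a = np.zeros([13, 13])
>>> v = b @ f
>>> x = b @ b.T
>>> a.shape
(13, 13)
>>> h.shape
(11, 13)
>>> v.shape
(3, 11)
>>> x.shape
(3, 3)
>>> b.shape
(3, 11)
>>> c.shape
(11, 11)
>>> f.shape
(11, 11)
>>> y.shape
(13, 13)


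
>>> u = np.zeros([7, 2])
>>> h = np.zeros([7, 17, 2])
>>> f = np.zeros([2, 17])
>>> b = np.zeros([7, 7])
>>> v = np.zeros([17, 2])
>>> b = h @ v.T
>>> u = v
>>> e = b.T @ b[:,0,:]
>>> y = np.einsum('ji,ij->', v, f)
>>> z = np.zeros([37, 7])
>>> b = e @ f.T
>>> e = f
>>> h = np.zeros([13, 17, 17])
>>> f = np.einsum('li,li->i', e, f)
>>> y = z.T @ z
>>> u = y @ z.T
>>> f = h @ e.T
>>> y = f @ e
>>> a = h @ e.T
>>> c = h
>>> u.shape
(7, 37)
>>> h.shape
(13, 17, 17)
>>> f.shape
(13, 17, 2)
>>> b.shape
(17, 17, 2)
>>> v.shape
(17, 2)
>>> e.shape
(2, 17)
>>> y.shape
(13, 17, 17)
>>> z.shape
(37, 7)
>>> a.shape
(13, 17, 2)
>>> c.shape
(13, 17, 17)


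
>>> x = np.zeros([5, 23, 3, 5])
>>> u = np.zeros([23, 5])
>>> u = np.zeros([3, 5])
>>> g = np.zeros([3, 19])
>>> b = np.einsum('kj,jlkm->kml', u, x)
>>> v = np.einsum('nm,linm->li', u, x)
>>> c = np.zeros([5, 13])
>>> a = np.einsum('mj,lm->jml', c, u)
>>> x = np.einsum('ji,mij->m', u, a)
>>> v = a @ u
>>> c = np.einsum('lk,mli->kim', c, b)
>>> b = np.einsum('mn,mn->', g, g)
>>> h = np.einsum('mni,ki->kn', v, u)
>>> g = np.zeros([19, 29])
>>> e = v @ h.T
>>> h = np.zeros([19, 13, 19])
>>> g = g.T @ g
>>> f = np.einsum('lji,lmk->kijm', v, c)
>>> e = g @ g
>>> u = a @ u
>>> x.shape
(13,)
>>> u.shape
(13, 5, 5)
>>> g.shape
(29, 29)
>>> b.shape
()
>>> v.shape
(13, 5, 5)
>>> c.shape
(13, 23, 3)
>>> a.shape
(13, 5, 3)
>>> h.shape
(19, 13, 19)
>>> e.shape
(29, 29)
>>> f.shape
(3, 5, 5, 23)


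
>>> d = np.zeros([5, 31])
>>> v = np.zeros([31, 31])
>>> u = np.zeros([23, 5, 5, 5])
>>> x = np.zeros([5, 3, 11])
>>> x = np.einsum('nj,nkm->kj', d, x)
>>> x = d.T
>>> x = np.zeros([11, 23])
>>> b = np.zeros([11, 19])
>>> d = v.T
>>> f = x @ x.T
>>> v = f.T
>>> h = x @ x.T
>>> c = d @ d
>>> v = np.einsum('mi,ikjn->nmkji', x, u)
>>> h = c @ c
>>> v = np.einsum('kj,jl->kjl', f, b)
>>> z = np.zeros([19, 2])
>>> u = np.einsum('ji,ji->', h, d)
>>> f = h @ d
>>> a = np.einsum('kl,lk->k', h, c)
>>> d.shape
(31, 31)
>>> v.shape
(11, 11, 19)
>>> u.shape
()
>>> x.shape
(11, 23)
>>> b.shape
(11, 19)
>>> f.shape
(31, 31)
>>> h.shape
(31, 31)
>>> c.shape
(31, 31)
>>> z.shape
(19, 2)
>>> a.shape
(31,)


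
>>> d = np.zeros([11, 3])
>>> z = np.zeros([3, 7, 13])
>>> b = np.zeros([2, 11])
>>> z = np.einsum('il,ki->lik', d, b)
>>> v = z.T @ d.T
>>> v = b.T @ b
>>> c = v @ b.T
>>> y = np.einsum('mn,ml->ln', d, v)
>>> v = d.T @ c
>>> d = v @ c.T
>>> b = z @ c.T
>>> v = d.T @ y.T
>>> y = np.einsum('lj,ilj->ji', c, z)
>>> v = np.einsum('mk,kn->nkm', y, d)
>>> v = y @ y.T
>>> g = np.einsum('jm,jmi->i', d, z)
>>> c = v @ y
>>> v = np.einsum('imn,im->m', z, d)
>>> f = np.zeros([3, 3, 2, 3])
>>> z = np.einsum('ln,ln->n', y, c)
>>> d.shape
(3, 11)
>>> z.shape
(3,)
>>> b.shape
(3, 11, 11)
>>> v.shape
(11,)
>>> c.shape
(2, 3)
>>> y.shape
(2, 3)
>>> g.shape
(2,)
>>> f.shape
(3, 3, 2, 3)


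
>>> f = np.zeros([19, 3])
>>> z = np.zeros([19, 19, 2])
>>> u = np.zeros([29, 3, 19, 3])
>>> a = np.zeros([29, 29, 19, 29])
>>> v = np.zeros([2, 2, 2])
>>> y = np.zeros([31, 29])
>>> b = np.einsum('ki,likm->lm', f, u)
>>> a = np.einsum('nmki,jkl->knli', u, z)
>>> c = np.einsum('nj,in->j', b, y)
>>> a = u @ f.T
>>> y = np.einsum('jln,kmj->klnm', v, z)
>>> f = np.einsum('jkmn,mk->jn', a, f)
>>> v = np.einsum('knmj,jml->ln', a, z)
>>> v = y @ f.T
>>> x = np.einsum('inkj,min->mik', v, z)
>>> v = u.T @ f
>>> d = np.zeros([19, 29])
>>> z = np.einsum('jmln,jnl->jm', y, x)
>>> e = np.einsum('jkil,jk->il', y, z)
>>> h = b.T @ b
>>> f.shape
(29, 19)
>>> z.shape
(19, 2)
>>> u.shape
(29, 3, 19, 3)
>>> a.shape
(29, 3, 19, 19)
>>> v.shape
(3, 19, 3, 19)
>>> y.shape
(19, 2, 2, 19)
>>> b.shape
(29, 3)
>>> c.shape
(3,)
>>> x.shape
(19, 19, 2)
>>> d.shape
(19, 29)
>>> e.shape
(2, 19)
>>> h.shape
(3, 3)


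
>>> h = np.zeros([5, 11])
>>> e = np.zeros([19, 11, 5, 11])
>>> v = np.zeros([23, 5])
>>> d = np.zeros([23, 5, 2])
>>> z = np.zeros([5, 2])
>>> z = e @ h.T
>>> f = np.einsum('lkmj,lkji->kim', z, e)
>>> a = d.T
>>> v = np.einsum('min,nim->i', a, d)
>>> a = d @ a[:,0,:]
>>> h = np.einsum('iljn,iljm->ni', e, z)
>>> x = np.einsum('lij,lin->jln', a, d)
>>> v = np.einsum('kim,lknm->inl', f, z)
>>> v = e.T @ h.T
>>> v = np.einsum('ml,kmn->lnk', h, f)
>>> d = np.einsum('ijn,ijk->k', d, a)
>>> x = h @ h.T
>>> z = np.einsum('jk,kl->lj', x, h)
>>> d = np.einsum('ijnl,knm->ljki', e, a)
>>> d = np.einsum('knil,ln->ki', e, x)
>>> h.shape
(11, 19)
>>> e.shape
(19, 11, 5, 11)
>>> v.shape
(19, 5, 11)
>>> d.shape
(19, 5)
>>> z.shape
(19, 11)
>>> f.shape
(11, 11, 5)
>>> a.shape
(23, 5, 23)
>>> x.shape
(11, 11)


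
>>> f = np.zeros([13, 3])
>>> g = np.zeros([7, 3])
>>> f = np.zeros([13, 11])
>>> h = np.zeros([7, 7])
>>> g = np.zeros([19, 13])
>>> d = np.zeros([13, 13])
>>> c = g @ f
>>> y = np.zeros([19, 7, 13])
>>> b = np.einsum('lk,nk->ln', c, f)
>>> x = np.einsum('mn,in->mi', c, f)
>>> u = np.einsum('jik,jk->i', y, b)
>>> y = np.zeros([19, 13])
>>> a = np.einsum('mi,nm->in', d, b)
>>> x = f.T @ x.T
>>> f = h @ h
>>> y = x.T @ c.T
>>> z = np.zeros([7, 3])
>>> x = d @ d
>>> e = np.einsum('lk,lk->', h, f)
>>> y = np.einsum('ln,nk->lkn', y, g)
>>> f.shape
(7, 7)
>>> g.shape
(19, 13)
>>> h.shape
(7, 7)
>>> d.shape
(13, 13)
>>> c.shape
(19, 11)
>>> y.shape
(19, 13, 19)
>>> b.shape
(19, 13)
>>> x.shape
(13, 13)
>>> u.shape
(7,)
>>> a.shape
(13, 19)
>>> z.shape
(7, 3)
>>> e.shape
()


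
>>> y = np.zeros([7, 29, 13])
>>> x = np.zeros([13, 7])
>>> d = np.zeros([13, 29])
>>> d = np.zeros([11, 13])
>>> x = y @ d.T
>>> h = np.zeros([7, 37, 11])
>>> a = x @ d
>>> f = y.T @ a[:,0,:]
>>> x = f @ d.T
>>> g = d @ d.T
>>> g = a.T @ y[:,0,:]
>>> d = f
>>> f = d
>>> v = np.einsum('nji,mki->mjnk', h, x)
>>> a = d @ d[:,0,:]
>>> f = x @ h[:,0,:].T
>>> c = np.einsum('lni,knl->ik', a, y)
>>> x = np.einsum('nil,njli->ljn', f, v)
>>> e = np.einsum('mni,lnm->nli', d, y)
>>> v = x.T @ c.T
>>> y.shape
(7, 29, 13)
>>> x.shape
(7, 37, 13)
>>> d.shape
(13, 29, 13)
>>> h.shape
(7, 37, 11)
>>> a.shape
(13, 29, 13)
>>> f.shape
(13, 29, 7)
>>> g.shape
(13, 29, 13)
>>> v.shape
(13, 37, 13)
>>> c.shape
(13, 7)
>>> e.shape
(29, 7, 13)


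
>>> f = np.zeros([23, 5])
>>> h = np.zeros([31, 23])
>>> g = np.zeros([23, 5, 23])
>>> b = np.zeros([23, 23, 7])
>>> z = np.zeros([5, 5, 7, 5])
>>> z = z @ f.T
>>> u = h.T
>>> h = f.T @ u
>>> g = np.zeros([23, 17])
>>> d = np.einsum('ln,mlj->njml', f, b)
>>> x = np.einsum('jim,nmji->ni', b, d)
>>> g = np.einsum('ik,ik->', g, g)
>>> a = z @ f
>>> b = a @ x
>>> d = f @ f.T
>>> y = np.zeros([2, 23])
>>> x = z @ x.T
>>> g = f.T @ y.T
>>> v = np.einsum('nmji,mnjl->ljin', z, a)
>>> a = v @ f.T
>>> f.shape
(23, 5)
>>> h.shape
(5, 31)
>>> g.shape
(5, 2)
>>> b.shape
(5, 5, 7, 23)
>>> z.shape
(5, 5, 7, 23)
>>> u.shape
(23, 31)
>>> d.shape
(23, 23)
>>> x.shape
(5, 5, 7, 5)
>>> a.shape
(5, 7, 23, 23)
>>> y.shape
(2, 23)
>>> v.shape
(5, 7, 23, 5)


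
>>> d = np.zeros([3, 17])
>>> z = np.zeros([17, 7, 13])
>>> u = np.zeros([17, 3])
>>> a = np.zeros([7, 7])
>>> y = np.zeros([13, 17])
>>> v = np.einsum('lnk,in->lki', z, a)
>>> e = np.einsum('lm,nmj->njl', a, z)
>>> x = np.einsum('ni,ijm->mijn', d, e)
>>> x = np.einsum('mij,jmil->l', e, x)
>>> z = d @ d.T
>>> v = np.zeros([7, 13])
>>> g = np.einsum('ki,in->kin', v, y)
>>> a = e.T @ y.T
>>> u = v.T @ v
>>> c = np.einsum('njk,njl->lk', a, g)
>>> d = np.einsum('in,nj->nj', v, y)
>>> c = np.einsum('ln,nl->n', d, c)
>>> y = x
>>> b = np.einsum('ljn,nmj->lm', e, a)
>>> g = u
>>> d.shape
(13, 17)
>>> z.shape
(3, 3)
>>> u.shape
(13, 13)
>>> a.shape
(7, 13, 13)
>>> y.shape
(3,)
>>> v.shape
(7, 13)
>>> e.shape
(17, 13, 7)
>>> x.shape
(3,)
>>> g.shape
(13, 13)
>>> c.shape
(17,)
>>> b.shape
(17, 13)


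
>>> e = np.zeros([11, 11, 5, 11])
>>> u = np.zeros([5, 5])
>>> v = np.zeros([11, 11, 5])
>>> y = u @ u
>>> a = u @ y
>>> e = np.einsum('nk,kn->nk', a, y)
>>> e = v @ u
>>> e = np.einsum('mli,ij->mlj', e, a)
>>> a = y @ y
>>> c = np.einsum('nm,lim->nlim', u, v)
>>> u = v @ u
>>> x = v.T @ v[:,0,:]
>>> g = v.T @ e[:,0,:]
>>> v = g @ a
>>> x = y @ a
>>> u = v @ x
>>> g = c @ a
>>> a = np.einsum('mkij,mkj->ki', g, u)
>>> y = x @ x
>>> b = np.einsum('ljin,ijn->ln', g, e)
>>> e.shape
(11, 11, 5)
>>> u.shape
(5, 11, 5)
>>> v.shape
(5, 11, 5)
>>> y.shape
(5, 5)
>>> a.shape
(11, 11)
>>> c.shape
(5, 11, 11, 5)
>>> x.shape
(5, 5)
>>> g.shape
(5, 11, 11, 5)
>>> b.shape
(5, 5)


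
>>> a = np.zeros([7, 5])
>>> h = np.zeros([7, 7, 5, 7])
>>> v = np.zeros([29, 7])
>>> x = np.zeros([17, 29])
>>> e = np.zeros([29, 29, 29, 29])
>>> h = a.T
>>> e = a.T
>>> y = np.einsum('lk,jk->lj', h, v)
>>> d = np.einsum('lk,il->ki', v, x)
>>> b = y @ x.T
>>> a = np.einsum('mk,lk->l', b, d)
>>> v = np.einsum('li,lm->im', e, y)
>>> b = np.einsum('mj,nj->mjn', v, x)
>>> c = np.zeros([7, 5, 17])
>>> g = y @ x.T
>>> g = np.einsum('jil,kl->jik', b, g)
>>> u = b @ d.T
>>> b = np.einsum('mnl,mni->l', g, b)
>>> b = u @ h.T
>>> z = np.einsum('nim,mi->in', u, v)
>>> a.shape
(7,)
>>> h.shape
(5, 7)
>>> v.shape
(7, 29)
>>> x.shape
(17, 29)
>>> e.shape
(5, 7)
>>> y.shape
(5, 29)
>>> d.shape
(7, 17)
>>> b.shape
(7, 29, 5)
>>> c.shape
(7, 5, 17)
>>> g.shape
(7, 29, 5)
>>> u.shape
(7, 29, 7)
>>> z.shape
(29, 7)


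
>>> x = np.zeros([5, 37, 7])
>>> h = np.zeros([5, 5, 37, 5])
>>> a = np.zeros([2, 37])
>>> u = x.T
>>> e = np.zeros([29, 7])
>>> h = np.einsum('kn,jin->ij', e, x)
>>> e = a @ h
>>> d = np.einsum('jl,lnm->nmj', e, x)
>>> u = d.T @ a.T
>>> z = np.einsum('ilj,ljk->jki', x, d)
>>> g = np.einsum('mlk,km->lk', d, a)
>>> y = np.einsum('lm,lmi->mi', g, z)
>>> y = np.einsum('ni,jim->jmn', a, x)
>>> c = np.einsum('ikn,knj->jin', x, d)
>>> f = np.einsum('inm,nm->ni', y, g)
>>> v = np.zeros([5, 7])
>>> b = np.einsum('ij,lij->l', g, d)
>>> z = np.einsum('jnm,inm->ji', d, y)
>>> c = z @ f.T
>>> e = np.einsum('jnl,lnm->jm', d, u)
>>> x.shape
(5, 37, 7)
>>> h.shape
(37, 5)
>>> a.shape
(2, 37)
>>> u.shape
(2, 7, 2)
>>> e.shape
(37, 2)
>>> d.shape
(37, 7, 2)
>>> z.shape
(37, 5)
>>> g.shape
(7, 2)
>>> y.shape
(5, 7, 2)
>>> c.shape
(37, 7)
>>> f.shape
(7, 5)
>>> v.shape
(5, 7)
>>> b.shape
(37,)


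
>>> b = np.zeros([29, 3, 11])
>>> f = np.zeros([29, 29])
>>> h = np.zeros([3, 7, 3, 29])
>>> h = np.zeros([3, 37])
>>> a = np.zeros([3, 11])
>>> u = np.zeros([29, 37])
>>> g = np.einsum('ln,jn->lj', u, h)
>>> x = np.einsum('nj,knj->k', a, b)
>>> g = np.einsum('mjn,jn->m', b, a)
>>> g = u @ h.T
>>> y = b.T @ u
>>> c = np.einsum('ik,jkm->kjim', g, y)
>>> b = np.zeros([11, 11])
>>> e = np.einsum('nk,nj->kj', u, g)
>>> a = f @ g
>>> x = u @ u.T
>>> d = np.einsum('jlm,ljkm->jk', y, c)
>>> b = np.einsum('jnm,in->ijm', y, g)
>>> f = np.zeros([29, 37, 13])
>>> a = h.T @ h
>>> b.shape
(29, 11, 37)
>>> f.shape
(29, 37, 13)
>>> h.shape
(3, 37)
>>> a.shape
(37, 37)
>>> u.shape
(29, 37)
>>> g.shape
(29, 3)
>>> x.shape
(29, 29)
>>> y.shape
(11, 3, 37)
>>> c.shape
(3, 11, 29, 37)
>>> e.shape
(37, 3)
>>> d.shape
(11, 29)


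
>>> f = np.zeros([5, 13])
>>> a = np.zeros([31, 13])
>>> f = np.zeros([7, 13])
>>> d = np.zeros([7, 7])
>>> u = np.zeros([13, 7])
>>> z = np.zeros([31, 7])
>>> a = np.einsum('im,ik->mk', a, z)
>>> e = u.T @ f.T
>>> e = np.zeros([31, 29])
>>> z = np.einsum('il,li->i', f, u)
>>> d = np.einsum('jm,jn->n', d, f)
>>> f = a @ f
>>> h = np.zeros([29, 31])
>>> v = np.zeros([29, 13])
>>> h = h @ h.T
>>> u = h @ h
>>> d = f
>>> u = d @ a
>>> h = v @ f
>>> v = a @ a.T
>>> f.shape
(13, 13)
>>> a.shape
(13, 7)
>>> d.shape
(13, 13)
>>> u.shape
(13, 7)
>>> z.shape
(7,)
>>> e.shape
(31, 29)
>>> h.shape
(29, 13)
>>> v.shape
(13, 13)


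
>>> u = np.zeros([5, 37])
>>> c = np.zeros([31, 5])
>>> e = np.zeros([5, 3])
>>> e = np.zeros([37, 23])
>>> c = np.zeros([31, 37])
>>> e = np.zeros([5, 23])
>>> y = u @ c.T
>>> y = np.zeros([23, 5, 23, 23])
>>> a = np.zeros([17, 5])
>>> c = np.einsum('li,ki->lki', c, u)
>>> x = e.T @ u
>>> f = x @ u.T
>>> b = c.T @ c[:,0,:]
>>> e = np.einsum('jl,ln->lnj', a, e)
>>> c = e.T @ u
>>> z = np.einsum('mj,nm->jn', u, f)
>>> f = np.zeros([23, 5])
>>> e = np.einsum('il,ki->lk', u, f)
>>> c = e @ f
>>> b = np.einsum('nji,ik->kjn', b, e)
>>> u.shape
(5, 37)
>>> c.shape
(37, 5)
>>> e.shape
(37, 23)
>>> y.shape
(23, 5, 23, 23)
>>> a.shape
(17, 5)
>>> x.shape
(23, 37)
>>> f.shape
(23, 5)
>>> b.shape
(23, 5, 37)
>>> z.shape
(37, 23)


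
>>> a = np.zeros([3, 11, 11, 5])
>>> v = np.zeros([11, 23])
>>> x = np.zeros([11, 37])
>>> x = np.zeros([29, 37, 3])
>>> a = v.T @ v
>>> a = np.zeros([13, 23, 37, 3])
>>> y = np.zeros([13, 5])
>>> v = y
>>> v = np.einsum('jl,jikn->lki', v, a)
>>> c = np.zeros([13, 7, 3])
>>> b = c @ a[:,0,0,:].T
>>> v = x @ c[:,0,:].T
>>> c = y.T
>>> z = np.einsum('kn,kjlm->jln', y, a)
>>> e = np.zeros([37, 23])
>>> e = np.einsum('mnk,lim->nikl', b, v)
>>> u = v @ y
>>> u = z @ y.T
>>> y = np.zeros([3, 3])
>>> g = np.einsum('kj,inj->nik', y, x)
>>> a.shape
(13, 23, 37, 3)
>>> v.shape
(29, 37, 13)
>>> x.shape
(29, 37, 3)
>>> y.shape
(3, 3)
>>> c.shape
(5, 13)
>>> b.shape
(13, 7, 13)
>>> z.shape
(23, 37, 5)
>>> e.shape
(7, 37, 13, 29)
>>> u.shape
(23, 37, 13)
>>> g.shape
(37, 29, 3)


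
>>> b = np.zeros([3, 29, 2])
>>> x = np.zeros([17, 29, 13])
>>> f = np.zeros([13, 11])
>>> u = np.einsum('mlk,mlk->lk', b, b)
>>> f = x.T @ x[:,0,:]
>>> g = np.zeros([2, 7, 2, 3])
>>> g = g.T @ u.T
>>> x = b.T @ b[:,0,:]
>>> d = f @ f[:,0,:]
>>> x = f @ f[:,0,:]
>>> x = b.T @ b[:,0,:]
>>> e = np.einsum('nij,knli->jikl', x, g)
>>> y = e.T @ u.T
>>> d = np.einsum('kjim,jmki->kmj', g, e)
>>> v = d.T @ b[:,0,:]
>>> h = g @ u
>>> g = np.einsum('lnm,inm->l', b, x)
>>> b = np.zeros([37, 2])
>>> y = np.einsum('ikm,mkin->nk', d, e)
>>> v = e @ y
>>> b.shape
(37, 2)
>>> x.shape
(2, 29, 2)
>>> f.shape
(13, 29, 13)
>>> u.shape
(29, 2)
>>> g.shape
(3,)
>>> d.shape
(3, 29, 2)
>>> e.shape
(2, 29, 3, 7)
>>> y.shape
(7, 29)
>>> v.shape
(2, 29, 3, 29)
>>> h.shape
(3, 2, 7, 2)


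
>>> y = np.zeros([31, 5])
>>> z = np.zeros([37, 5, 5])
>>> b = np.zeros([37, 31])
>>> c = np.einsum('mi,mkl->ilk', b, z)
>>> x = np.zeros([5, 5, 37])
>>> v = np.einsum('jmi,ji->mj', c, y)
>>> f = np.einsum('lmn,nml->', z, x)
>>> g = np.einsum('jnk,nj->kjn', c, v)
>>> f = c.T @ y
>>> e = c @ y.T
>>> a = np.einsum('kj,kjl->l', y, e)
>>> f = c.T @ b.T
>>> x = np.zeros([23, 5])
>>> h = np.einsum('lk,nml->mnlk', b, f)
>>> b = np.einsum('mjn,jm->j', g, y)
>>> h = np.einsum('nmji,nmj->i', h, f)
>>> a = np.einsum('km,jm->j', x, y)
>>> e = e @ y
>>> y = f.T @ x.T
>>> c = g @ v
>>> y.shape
(37, 5, 23)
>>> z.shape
(37, 5, 5)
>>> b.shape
(31,)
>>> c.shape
(5, 31, 31)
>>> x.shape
(23, 5)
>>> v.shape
(5, 31)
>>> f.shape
(5, 5, 37)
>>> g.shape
(5, 31, 5)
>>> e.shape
(31, 5, 5)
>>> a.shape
(31,)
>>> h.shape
(31,)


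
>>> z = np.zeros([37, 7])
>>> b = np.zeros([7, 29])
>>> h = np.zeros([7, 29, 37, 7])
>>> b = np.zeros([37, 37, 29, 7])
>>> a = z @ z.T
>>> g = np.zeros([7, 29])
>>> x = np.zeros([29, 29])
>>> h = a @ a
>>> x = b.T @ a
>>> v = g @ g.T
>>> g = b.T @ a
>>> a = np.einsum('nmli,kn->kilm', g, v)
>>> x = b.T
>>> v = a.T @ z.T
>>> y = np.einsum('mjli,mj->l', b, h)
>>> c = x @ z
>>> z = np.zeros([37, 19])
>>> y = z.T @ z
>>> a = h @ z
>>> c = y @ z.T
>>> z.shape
(37, 19)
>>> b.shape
(37, 37, 29, 7)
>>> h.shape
(37, 37)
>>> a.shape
(37, 19)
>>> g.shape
(7, 29, 37, 37)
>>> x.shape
(7, 29, 37, 37)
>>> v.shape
(29, 37, 37, 37)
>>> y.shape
(19, 19)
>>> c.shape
(19, 37)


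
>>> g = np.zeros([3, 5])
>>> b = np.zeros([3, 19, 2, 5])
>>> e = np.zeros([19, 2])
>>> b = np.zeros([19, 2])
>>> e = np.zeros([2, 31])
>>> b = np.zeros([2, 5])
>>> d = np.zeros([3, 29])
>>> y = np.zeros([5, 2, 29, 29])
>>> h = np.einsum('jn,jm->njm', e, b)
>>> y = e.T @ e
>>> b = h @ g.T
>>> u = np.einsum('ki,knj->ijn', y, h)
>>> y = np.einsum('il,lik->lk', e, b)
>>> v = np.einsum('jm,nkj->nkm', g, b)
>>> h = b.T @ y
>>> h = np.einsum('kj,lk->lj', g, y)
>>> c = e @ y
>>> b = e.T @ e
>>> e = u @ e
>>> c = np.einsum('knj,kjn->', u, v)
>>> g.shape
(3, 5)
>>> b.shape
(31, 31)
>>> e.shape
(31, 5, 31)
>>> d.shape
(3, 29)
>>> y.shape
(31, 3)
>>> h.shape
(31, 5)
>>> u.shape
(31, 5, 2)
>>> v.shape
(31, 2, 5)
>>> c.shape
()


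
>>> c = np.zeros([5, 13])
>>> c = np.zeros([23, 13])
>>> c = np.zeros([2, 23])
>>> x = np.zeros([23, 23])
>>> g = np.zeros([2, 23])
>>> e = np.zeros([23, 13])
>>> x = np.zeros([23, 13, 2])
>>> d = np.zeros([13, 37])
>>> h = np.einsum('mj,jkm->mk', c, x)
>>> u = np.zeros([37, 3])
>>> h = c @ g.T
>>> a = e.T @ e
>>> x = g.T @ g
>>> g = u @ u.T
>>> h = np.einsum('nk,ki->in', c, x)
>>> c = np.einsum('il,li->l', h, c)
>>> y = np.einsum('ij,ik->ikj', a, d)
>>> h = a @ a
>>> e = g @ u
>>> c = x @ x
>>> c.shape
(23, 23)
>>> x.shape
(23, 23)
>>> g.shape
(37, 37)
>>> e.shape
(37, 3)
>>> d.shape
(13, 37)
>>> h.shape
(13, 13)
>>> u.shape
(37, 3)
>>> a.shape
(13, 13)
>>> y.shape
(13, 37, 13)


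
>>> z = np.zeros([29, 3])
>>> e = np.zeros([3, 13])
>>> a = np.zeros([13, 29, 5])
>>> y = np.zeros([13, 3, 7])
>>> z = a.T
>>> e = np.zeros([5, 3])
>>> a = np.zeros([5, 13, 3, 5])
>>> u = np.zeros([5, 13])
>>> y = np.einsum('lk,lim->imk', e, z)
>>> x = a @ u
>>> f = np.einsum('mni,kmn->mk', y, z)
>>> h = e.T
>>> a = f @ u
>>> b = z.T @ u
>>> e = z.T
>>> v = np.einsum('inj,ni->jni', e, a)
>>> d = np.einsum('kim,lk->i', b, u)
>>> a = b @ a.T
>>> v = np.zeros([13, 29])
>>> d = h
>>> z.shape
(5, 29, 13)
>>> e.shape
(13, 29, 5)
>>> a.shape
(13, 29, 29)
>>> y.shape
(29, 13, 3)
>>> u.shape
(5, 13)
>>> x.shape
(5, 13, 3, 13)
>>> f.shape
(29, 5)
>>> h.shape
(3, 5)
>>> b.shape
(13, 29, 13)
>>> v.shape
(13, 29)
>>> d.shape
(3, 5)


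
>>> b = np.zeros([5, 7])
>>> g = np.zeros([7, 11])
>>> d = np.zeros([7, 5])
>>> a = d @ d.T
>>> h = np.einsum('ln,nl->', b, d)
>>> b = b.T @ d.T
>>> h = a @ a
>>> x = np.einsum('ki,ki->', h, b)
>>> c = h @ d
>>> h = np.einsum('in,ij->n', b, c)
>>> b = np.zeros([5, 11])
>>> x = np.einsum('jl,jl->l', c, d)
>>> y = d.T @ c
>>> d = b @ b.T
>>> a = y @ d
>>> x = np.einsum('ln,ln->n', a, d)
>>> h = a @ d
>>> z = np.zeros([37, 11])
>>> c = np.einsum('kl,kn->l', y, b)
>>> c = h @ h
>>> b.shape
(5, 11)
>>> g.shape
(7, 11)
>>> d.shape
(5, 5)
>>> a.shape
(5, 5)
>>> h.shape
(5, 5)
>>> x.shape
(5,)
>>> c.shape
(5, 5)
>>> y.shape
(5, 5)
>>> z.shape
(37, 11)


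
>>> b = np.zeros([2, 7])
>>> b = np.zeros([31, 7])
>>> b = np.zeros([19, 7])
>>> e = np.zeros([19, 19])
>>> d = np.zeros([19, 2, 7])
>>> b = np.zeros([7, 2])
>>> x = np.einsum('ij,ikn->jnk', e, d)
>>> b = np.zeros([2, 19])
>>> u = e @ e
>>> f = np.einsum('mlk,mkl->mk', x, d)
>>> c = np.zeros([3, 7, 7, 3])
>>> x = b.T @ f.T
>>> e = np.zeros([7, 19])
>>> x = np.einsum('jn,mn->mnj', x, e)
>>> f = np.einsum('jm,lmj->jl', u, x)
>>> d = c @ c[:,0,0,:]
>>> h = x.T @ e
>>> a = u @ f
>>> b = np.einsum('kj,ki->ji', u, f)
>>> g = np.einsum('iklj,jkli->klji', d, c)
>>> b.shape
(19, 7)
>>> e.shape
(7, 19)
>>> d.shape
(3, 7, 7, 3)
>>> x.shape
(7, 19, 19)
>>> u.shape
(19, 19)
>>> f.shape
(19, 7)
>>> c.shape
(3, 7, 7, 3)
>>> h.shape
(19, 19, 19)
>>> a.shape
(19, 7)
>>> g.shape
(7, 7, 3, 3)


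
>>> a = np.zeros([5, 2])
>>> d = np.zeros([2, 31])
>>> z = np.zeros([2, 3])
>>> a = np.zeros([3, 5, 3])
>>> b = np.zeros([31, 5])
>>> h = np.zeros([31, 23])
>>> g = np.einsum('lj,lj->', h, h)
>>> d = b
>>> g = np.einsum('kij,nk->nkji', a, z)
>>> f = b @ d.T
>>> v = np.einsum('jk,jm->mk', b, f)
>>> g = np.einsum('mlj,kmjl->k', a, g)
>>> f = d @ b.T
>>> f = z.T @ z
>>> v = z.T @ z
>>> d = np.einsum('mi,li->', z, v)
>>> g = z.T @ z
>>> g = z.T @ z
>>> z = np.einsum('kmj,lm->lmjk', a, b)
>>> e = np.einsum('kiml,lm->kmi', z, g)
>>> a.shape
(3, 5, 3)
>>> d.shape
()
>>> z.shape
(31, 5, 3, 3)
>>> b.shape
(31, 5)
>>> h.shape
(31, 23)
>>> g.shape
(3, 3)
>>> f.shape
(3, 3)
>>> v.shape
(3, 3)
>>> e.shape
(31, 3, 5)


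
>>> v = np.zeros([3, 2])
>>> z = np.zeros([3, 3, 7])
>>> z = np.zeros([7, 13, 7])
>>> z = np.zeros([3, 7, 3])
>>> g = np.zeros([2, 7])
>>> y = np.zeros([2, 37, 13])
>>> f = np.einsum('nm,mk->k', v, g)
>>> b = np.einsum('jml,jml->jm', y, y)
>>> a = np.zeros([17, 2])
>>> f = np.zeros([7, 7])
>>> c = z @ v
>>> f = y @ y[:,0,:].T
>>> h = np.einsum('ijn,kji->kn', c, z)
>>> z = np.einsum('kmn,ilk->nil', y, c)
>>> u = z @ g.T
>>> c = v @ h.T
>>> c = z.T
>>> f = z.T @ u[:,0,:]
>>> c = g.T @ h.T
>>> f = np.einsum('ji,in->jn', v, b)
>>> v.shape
(3, 2)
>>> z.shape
(13, 3, 7)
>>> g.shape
(2, 7)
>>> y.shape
(2, 37, 13)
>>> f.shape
(3, 37)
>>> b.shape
(2, 37)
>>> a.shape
(17, 2)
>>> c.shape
(7, 3)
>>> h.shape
(3, 2)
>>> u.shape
(13, 3, 2)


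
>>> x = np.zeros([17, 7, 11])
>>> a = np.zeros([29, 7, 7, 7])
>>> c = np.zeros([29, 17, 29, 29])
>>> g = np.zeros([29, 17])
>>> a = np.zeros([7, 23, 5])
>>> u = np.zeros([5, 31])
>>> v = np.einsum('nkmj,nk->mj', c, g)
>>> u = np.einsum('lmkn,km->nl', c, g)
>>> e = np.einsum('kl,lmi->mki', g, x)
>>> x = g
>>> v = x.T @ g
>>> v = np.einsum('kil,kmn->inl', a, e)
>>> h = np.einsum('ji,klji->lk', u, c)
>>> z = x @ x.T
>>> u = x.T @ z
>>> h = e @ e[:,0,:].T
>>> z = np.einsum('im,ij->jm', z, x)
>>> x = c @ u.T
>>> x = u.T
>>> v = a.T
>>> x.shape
(29, 17)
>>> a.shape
(7, 23, 5)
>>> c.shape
(29, 17, 29, 29)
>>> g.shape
(29, 17)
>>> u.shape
(17, 29)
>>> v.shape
(5, 23, 7)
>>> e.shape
(7, 29, 11)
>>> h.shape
(7, 29, 7)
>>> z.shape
(17, 29)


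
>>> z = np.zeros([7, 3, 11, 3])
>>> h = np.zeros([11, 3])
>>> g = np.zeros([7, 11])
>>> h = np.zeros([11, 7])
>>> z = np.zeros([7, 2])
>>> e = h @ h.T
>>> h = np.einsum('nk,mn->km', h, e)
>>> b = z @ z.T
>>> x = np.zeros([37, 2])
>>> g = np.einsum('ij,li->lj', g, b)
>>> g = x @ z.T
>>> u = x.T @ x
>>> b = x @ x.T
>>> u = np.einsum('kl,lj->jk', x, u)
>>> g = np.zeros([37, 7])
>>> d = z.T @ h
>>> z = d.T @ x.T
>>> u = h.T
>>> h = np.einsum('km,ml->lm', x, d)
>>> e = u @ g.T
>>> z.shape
(11, 37)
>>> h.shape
(11, 2)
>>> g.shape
(37, 7)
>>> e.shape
(11, 37)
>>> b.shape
(37, 37)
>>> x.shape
(37, 2)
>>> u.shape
(11, 7)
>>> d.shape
(2, 11)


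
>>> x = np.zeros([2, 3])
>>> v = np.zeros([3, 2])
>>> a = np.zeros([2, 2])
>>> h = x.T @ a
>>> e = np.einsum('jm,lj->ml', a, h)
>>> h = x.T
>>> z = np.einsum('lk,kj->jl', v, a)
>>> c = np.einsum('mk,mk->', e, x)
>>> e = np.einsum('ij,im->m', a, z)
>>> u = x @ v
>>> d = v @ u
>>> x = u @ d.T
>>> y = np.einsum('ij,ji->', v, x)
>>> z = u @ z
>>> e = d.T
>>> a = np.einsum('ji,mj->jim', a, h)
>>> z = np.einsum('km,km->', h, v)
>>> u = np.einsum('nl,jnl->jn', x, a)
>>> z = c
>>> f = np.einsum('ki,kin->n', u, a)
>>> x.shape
(2, 3)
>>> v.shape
(3, 2)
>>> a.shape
(2, 2, 3)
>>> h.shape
(3, 2)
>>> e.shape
(2, 3)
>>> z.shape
()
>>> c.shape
()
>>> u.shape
(2, 2)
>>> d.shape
(3, 2)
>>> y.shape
()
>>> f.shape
(3,)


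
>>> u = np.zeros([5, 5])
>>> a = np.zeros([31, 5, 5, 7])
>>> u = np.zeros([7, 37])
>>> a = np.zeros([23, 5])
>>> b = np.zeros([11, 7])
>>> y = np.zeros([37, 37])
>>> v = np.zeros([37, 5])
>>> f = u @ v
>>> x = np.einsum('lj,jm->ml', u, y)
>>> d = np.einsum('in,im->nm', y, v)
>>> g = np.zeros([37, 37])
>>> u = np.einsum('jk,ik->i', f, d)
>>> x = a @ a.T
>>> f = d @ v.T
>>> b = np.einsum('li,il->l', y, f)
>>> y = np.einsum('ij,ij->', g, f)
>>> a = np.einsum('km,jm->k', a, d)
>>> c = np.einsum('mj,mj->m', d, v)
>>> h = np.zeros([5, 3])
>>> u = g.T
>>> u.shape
(37, 37)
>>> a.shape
(23,)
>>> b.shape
(37,)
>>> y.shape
()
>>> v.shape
(37, 5)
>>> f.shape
(37, 37)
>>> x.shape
(23, 23)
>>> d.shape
(37, 5)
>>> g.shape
(37, 37)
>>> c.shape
(37,)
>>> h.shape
(5, 3)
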